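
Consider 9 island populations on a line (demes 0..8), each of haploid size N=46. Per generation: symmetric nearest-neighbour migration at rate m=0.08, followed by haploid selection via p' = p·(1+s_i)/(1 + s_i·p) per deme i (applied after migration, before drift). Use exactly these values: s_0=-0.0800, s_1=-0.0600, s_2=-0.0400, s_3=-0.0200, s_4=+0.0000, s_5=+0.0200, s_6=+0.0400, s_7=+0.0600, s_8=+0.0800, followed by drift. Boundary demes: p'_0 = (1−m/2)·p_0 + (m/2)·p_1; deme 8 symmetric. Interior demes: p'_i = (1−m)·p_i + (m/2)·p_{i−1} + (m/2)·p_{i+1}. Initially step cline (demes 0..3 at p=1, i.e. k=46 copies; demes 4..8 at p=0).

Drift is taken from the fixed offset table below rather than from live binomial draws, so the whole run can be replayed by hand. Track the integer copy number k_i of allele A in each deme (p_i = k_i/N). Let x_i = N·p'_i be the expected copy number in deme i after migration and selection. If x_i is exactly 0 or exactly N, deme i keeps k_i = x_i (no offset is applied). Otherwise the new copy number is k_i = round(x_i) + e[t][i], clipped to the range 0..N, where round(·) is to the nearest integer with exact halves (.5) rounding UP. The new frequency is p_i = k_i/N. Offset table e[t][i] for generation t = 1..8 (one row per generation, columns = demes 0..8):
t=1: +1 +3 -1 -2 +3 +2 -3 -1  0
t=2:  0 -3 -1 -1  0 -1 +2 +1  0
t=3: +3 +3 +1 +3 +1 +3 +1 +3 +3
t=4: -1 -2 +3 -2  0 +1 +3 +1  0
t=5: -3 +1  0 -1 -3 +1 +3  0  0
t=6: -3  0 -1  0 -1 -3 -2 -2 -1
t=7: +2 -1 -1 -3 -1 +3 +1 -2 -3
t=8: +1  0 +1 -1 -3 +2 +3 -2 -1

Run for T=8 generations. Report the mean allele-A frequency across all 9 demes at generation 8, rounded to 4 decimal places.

0.4469

t=0: k=[46 46 46 46 0 0 0 0 0]
t=1: x=[46.0000 46.0000 46.0000 44.1240 1.8400 0.0000 0.0000 0.0000 0.0000] k=[46 46 46 42 5 0 0 0 0]
t=2: x=[46.0000 46.0000 45.8334 40.5842 6.2800 0.2040 0.0000 0.0000 0.0000] k=[46 46 45 40 6 0 0 0 0]
t=3: x=[46.0000 45.9574 44.7929 38.7170 7.1200 0.2448 0.0000 0.0000 0.0000] k=[46 46 46 42 8 3 0 0 0]
t=4: x=[46.0000 46.0000 45.8334 40.7061 9.1600 3.1374 0.1248 0.0000 0.0000] k=[46 46 46 39 9 4 3 0 0]
t=5: x=[46.0000 46.0000 45.7084 37.9467 10.0000 4.2355 3.0291 0.1272 0.0000] k=[46 46 46 37 7 5 6 0 0]
t=6: x=[46.0000 46.0000 45.6251 36.0028 8.1200 5.2108 5.9194 0.2543 0.0000] k=[46 46 45 36 7 2 4 0 0]
t=7: x=[46.0000 45.9574 44.6266 35.0321 7.9600 2.3233 3.8977 0.1696 0.0000] k=[46 45 44 32 7 5 5 0 0]
t=8: x=[45.9565 44.9376 43.4639 31.2785 7.9200 5.1702 4.9713 0.2119 0.0000] k=[46 45 44 30 5 7 8 0 0]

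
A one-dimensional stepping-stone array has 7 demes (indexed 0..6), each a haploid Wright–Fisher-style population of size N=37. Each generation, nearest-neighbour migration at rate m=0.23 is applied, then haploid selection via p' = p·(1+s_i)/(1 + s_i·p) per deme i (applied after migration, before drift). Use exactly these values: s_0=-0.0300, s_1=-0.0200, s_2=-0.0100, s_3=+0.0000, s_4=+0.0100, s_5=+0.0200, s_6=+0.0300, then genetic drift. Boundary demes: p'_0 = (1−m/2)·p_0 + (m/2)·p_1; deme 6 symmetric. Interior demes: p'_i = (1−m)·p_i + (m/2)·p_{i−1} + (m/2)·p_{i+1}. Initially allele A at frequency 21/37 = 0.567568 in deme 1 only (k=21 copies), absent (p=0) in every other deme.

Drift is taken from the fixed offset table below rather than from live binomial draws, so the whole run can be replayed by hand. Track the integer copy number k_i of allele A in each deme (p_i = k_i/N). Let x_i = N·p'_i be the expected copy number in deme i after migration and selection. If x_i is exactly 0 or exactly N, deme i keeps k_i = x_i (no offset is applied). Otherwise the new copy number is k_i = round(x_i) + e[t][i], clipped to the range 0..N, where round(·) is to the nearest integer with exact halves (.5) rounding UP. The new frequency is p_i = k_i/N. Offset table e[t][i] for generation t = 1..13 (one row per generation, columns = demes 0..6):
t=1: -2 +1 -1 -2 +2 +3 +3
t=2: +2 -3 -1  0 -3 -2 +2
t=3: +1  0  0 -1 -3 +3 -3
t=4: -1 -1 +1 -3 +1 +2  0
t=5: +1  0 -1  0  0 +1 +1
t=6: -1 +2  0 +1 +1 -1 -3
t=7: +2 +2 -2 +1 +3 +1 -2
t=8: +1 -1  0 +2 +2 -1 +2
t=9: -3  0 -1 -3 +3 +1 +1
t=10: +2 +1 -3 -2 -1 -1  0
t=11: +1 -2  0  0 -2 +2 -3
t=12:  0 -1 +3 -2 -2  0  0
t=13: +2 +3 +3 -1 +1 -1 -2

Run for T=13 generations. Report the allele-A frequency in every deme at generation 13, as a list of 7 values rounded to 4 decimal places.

[0.2162, 0.1622, 0.1622, 0.0000, 0.0270, 0.0270, 0.0000]

t=0: k=[0 21 0 0 0 0 0]
t=1: x=[2.3471 15.9863 2.3924 0.0000 0.0000 0.0000 0.0000] k=[0 17 1 0 0 0 0]
t=2: x=[1.8994 13.0339 2.6997 0.1150 0.0000 0.0000 0.0000] k=[4 10 2 0 0 0 0]
t=3: x=[4.5667 8.2597 2.6650 0.2300 0.0000 0.0000 0.0000] k=[6 8 3 0 0 0 0]
t=4: x=[6.0738 7.0786 3.2005 0.3450 0.0000 0.0000 0.0000] k=[5 6 4 0 0 0 0]
t=5: x=[4.9822 5.5589 3.7361 0.4600 0.0000 0.0000 0.0000] k=[6 6 3 0 0 0 0]
t=6: x=[5.8485 5.5589 2.9724 0.3450 0.0000 0.0000 0.0000] k=[5 8 3 1 0 0 0]
t=7: x=[5.2072 6.9651 3.3145 1.1150 0.1161 0.0000 0.0000] k=[7 9 1 2 3 0 0]
t=8: x=[7.0545 7.7258 2.0158 2.0000 2.5636 0.3518 0.0000] k=[8 7 2 4 5 0 0]
t=9: x=[7.6977 6.4319 2.7791 3.8850 4.3480 0.5863 0.0000] k=[5 6 2 1 7 2 0]
t=10: x=[4.9822 5.3321 2.3230 1.8050 5.7834 2.3889 0.2369] k=[7 6 0 0 5 1 0]
t=11: x=[6.7159 5.3321 0.6832 0.5750 4.0004 1.3709 0.1184] k=[8 3 1 1 2 3 0]
t=12: x=[7.2459 3.2840 1.2181 1.1150 2.0189 2.5872 0.3553] k=[7 2 4 0 0 3 0]
t=13: x=[6.2649 2.7531 3.2798 0.4600 0.3484 2.3533 0.3553] k=[8 6 6 0 1 1 0]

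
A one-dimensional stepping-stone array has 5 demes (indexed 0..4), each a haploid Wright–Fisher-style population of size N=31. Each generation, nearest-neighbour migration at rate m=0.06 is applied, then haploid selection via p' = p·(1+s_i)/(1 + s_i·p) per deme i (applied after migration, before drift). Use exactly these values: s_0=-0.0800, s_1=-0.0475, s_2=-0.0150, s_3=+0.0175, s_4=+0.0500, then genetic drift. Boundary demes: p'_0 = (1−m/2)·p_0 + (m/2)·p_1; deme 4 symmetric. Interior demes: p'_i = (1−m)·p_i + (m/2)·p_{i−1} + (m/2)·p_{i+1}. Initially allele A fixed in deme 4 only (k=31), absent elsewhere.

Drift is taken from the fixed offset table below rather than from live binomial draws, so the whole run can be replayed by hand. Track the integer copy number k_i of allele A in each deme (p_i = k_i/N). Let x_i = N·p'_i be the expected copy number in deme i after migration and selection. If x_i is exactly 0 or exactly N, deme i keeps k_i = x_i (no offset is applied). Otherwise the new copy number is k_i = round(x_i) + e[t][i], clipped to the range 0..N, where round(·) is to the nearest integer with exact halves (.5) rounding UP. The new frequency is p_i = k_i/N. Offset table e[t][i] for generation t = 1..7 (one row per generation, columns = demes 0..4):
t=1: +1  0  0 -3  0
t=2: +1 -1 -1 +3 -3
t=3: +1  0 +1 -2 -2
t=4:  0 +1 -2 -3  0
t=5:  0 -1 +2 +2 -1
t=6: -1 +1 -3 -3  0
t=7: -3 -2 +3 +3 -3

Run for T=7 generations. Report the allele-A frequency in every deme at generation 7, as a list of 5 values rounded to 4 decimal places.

[0.0000, 0.0000, 0.0968, 0.1935, 0.6452]

t=0: k=[0 0 0 0 31]
t=1: x=[0.0000 0.0000 0.0000 0.9458 30.1130] k=[0 0 0 0 30]
t=2: x=[0.0000 0.0000 0.0000 0.9153 29.1852] k=[0 0 0 4 26]
t=3: x=[0.0000 0.0000 0.1182 4.6076 25.5622] k=[0 0 1 3 24]
t=4: x=[0.0000 0.0286 1.0151 3.6252 23.6472] k=[0 1 0 1 24]
t=5: x=[0.0276 0.8966 0.0591 1.6875 23.5886] k=[0 0 2 4 23]
t=6: x=[0.0000 0.0572 1.9719 4.5773 22.7292] k=[0 1 0 2 23]
t=7: x=[0.0276 0.8966 0.0887 2.6112 22.6705] k=[0 0 3 6 20]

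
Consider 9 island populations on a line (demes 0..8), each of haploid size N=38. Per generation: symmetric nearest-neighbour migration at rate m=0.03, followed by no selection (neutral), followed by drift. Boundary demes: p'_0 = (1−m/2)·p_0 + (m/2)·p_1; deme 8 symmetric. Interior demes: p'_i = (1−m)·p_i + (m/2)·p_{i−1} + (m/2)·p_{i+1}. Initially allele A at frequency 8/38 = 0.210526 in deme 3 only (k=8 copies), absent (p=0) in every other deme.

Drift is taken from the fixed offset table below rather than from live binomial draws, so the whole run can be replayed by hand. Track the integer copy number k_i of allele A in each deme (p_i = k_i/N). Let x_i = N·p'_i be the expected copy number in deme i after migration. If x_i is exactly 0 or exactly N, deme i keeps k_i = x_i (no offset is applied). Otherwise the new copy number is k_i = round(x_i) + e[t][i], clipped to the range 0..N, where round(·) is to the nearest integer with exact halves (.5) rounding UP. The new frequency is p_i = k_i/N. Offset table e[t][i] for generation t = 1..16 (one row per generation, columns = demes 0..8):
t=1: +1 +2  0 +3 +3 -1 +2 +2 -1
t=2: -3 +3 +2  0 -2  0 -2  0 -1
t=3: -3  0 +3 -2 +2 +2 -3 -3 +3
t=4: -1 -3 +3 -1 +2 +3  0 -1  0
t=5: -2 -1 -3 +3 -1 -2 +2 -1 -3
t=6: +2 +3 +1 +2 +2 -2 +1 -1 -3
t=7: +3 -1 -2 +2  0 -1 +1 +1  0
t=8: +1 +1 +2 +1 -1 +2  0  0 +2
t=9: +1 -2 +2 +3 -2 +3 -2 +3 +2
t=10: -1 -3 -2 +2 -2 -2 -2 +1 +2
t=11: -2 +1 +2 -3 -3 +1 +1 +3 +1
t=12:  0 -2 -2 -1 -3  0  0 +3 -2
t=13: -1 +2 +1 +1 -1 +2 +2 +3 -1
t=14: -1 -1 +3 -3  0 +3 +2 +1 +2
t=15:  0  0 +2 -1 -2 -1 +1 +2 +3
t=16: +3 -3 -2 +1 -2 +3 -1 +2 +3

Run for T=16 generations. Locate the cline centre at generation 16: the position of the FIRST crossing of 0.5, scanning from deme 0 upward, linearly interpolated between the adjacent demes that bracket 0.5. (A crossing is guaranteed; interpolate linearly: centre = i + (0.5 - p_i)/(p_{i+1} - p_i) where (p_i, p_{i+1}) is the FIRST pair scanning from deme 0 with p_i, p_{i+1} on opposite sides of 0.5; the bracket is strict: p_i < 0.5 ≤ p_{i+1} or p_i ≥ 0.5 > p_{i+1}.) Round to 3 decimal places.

t=0: k=[0 0 0 8 0 0 0 0 0]
t=1: x=[0.0000 0.0000 0.1200 7.7600 0.1200 0.0000 0.0000 0.0000 0.0000] k=[0 0 0 11 3 0 0 0 0]
t=2: x=[0.0000 0.0000 0.1650 10.7150 3.0750 0.0450 0.0000 0.0000 0.0000] k=[0 0 2 11 1 0 0 0 0]
t=3: x=[0.0000 0.0300 2.1050 10.7150 1.1350 0.0150 0.0000 0.0000 0.0000] k=[0 0 5 9 3 2 0 0 0]
t=4: x=[0.0000 0.0750 4.9850 8.8500 3.0750 1.9850 0.0300 0.0000 0.0000] k=[0 0 8 8 5 5 0 0 0]
t=5: x=[0.0000 0.1200 7.8800 7.9550 5.0450 4.9250 0.0750 0.0000 0.0000] k=[0 0 5 11 4 3 2 0 0]
t=6: x=[0.0000 0.0750 5.0150 10.8050 4.0900 3.0000 1.9850 0.0300 0.0000] k=[0 3 6 13 6 1 3 0 0]
t=7: x=[0.0450 3.0000 6.0600 12.7900 6.0300 1.1050 2.9250 0.0450 0.0000] k=[3 2 4 15 6 0 4 1 0]
t=8: x=[2.9850 2.0450 4.1350 14.7000 6.0450 0.1500 3.8950 1.0300 0.0150] k=[4 3 6 16 5 2 4 1 2]
t=9: x=[3.9850 3.0600 6.1050 15.6850 5.1200 2.0750 3.9250 1.0600 1.9850] k=[5 1 8 19 3 5 2 4 4]
t=10: x=[4.9400 1.1650 8.0600 18.5950 3.2700 4.9250 2.0750 3.9700 4.0000] k=[4 0 6 21 1 3 0 5 6]
t=11: x=[3.9400 0.1500 6.1350 20.4750 1.3300 2.9250 0.1200 4.9400 5.9850] k=[2 1 8 17 0 4 1 8 7]
t=12: x=[1.9850 1.1200 8.0300 16.6100 0.3150 3.8950 1.1500 7.8800 7.0150] k=[2 0 6 16 0 4 1 11 5]
t=13: x=[1.9700 0.1200 6.0600 15.6100 0.3000 3.8950 1.1950 10.7600 5.0900] k=[1 2 7 17 0 6 3 14 4]
t=14: x=[1.0150 2.0600 7.0750 16.5950 0.3450 5.8650 3.2100 13.6850 4.1500] k=[0 1 10 14 0 9 5 15 6]
t=15: x=[0.0150 1.1200 9.9250 13.7300 0.3450 8.8050 5.2100 14.7150 6.1350] k=[0 1 12 13 0 8 6 17 9]
t=16: x=[0.0150 1.1500 11.8500 12.7900 0.3150 7.8500 6.1950 16.7150 9.1200] k=[3 0 10 14 0 11 5 19 12]

7.000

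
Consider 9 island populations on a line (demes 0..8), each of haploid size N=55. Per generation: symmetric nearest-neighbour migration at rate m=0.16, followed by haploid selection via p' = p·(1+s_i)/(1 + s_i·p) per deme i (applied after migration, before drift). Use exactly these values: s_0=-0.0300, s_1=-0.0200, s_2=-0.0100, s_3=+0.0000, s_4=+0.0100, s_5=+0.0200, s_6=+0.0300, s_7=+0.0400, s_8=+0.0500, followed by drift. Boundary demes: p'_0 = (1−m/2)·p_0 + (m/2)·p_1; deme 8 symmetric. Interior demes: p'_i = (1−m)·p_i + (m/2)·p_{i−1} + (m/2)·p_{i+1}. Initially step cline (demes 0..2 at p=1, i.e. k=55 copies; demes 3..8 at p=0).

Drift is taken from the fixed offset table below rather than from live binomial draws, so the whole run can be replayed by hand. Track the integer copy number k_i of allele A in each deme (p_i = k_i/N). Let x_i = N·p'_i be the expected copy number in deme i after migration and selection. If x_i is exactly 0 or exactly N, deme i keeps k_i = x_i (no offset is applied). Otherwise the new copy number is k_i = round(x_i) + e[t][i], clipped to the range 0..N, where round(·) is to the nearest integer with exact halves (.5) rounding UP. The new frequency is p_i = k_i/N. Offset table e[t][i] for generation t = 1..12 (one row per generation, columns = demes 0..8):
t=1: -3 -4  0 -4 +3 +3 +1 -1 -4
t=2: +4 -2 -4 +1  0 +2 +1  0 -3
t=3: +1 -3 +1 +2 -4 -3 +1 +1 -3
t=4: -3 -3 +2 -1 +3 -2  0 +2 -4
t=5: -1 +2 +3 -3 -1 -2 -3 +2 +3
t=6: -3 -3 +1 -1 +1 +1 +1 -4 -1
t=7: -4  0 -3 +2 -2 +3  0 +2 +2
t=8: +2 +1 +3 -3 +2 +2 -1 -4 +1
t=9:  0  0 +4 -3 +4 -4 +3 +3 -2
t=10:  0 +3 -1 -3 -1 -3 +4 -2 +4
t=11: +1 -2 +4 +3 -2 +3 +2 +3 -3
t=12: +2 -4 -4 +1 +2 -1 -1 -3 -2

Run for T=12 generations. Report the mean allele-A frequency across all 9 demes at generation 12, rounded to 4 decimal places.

t=0: k=[55 55 55 0 0 0 0 0 0]
t=1: x=[55.0000 55.0000 50.5591 4.4000 0.0000 0.0000 0.0000 0.0000 0.0000] k=[55 55 51 0 0 0 0 0 0]
t=2: x=[55.0000 54.6735 47.1728 4.0800 0.0000 0.0000 0.0000 0.0000 0.0000] k=[55 53 43 5 0 0 0 0 0]
t=3: x=[54.8351 52.3088 40.6537 7.6400 0.4040 0.0000 0.0000 0.0000 0.0000] k=[55 49 42 10 0 0 0 0 0]
t=4: x=[54.5053 48.8099 39.8901 11.7600 0.8079 0.0000 0.0000 0.0000 0.0000] k=[52 46 42 11 4 0 0 0 0]
t=5: x=[51.4194 46.0091 39.7294 12.9200 4.2791 0.3264 0.0000 0.0000 0.0000] k=[50 48 43 10 3 0 0 0 0]
t=6: x=[49.6958 47.6320 40.6537 12.0800 3.3512 0.2448 0.0000 0.0000 0.0000] k=[47 45 42 11 4 1 0 0 0]
t=7: x=[46.6261 44.7526 39.6490 12.9200 4.3598 1.1827 0.0824 0.0000 0.0000] k=[43 45 37 15 2 4 0 0 0]
t=8: x=[42.8745 44.0236 35.7544 15.7200 3.2301 3.5858 0.3295 0.0000 0.0000] k=[45 45 39 13 5 6 0 0 0]
t=9: x=[44.7484 44.3475 37.2795 14.4400 5.7712 5.5378 0.4943 0.0000 0.0000] k=[45 44 41 11 10 2 3 0 0]
t=10: x=[44.6668 43.6592 38.7251 13.3200 9.5181 2.7717 2.7564 0.2496 0.0000] k=[45 47 38 10 9 0 7 0 0]
t=11: x=[44.9115 45.9685 36.3563 12.1600 8.4308 1.3050 6.0370 0.5822 0.0000] k=[46 44 40 15 6 4 8 4 0]
t=12: x=[45.6051 43.6592 38.2030 16.2800 6.6177 4.5622 7.5505 4.1479 0.3359] k=[48 40 34 17 9 4 7 1 0]

0.3232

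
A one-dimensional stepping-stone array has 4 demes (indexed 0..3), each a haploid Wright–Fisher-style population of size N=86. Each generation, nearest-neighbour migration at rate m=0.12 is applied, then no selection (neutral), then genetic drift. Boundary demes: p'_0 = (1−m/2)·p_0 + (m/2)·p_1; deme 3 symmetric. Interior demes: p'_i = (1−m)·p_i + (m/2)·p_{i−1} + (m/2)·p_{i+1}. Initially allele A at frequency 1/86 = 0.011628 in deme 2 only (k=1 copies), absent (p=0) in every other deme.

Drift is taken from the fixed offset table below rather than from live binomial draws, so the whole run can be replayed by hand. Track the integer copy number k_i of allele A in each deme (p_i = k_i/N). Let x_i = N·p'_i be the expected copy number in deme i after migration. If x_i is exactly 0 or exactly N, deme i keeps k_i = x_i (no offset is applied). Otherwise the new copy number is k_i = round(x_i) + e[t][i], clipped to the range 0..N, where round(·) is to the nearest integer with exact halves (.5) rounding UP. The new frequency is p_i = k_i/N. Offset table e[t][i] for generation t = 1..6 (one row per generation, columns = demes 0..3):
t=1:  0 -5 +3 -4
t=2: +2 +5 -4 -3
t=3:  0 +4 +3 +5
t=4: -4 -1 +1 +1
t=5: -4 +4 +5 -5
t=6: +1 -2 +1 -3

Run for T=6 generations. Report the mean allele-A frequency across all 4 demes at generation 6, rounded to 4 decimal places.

0.0552

t=0: k=[0 0 1 0]
t=1: x=[0.0000 0.0600 0.8800 0.0600] k=[0 0 4 0]
t=2: x=[0.0000 0.2400 3.5200 0.2400] k=[0 5 0 0]
t=3: x=[0.3000 4.4000 0.3000 0.0000] k=[0 8 3 0]
t=4: x=[0.4800 7.2200 3.1200 0.1800] k=[0 6 4 1]
t=5: x=[0.3600 5.5200 3.9400 1.1800] k=[0 10 9 0]
t=6: x=[0.6000 9.3400 8.5200 0.5400] k=[2 7 10 0]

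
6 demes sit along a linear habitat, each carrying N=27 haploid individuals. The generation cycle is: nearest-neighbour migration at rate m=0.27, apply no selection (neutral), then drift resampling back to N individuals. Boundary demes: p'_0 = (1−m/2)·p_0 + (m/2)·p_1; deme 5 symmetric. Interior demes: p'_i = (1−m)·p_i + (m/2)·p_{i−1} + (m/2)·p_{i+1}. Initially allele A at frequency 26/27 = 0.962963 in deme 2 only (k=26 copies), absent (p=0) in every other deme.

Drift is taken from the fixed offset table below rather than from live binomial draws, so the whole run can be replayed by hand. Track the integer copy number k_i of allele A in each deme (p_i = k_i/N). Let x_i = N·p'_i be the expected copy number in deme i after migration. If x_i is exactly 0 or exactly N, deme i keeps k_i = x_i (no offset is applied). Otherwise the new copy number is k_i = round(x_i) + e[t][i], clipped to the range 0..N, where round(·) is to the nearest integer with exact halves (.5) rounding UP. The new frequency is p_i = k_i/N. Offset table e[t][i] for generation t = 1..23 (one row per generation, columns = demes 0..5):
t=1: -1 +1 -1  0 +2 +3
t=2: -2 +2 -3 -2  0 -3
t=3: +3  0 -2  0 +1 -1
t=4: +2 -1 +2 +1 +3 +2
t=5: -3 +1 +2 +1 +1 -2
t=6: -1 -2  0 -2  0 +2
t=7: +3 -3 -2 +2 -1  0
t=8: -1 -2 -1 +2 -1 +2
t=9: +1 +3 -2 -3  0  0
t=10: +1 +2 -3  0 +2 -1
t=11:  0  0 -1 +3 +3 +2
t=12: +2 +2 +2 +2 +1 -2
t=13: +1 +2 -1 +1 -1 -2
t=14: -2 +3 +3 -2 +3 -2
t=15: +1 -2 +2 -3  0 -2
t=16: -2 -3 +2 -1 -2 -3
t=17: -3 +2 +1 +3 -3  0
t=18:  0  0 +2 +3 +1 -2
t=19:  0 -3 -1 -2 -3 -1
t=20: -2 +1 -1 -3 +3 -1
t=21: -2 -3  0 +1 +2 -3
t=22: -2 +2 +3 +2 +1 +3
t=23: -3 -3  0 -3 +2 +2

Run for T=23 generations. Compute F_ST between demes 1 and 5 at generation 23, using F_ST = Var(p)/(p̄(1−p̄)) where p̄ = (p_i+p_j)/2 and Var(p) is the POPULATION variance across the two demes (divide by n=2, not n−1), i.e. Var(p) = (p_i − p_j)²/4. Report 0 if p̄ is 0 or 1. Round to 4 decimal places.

t=0: k=[0 0 26 0 0 0]
t=1: x=[0.0000 3.5100 18.9800 3.5100 0.0000 0.0000] k=[0 5 18 4 0 0]
t=2: x=[0.6750 6.0800 14.3550 5.3500 0.5400 0.0000] k=[0 8 11 3 1 0]
t=3: x=[1.0800 7.3250 9.5150 3.8100 1.1350 0.1350] k=[4 7 8 4 2 0]
t=4: x=[4.4050 6.7300 7.3250 4.2700 2.0000 0.2700] k=[6 6 9 5 5 2]
t=5: x=[6.0000 6.4050 8.0550 5.5400 4.5950 2.4050] k=[3 7 10 7 6 0]
t=6: x=[3.5400 6.8650 9.1900 7.2700 5.3250 0.8100] k=[3 5 9 5 5 3]
t=7: x=[3.2700 5.2700 7.9200 5.5400 4.7300 3.2700] k=[6 2 6 8 4 3]
t=8: x=[5.4600 3.0800 5.7300 7.1900 4.4050 3.1350] k=[4 1 5 9 3 5]
t=9: x=[3.5950 1.9450 5.0000 7.6500 4.0800 4.7300] k=[5 5 3 5 4 5]
t=10: x=[5.0000 4.7300 3.5400 4.5950 4.2700 4.8650] k=[6 7 1 5 6 4]
t=11: x=[6.1350 6.0550 2.3500 4.5950 5.5950 4.2700] k=[6 6 1 8 9 6]
t=12: x=[6.0000 5.3250 2.6200 7.1900 8.4600 6.4050] k=[8 7 5 9 9 4]
t=13: x=[7.8650 6.8650 5.8100 8.4600 8.3250 4.6750] k=[9 9 5 9 7 3]
t=14: x=[9.0000 8.4600 6.0800 8.1900 6.7300 3.5400] k=[7 11 9 6 10 2]
t=15: x=[7.5400 10.1900 8.8650 6.9450 8.3800 3.0800] k=[9 8 11 4 8 1]
t=16: x=[8.8650 8.5400 9.6500 5.4850 6.5150 1.9450] k=[7 6 12 4 5 0]
t=17: x=[6.8650 6.9450 10.1100 5.2150 4.1900 0.6750] k=[4 9 11 8 1 1]
t=18: x=[4.6750 8.5950 10.3250 7.4600 1.9450 1.0000] k=[5 9 12 10 3 0]
t=19: x=[5.5400 8.8650 11.3250 9.3250 3.5400 0.4050] k=[6 6 10 7 1 0]
t=20: x=[6.0000 6.5400 9.0550 6.5950 1.6750 0.1350] k=[4 8 8 4 5 0]
t=21: x=[4.5400 7.4600 7.4600 4.6750 4.1900 0.6750] k=[3 4 7 6 6 0]
t=22: x=[3.1350 4.2700 6.4600 6.1350 5.1900 0.8100] k=[1 6 9 8 6 4]
t=23: x=[1.6750 5.7300 8.4600 7.8650 6.0000 4.2700] k=[0 3 8 5 8 6]

0.0222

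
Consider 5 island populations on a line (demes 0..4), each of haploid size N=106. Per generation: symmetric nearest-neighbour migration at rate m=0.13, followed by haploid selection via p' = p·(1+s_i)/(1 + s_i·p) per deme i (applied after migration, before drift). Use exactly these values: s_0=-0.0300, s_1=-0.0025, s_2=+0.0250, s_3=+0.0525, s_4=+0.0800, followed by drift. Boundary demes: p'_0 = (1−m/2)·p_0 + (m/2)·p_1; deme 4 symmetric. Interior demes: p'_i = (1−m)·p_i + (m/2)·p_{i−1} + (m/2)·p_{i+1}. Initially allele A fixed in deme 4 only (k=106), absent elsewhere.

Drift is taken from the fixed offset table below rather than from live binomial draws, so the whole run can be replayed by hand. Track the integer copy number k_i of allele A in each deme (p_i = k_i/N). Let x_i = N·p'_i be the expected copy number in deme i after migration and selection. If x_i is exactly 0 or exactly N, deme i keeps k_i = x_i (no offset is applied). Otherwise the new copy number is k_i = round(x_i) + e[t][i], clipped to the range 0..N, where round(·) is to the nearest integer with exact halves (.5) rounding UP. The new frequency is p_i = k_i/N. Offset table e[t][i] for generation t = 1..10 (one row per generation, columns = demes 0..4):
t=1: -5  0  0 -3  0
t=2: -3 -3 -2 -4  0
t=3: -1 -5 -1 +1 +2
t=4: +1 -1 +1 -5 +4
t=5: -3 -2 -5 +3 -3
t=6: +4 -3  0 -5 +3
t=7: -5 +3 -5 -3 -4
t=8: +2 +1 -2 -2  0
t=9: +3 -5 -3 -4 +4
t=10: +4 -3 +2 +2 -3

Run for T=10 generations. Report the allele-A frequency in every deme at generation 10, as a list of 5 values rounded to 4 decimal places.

[0.0849, 0.0000, 0.0283, 0.2453, 0.6887]

t=0: k=[0 0 0 0 106]
t=1: x=[0.0000 0.0000 0.0000 7.2271 99.5895] k=[0 0 0 4 100]
t=2: x=[0.0000 0.0000 0.2665 10.4523 94.5689] k=[0 0 0 6 95]
t=3: x=[0.0000 0.0000 0.3997 11.9259 90.2739] k=[0 0 0 13 92]
t=4: x=[0.0000 0.0000 0.8660 18.0432 88.0423] k=[0 0 2 13 92]
t=5: x=[0.0000 0.1297 2.6480 18.1777 88.0423] k=[0 0 0 21 85]
t=6: x=[0.0000 0.0000 1.3987 24.7525 82.2868] k=[0 0 1 20 85]
t=7: x=[0.0000 0.0648 2.2231 23.9246 82.2244] k=[0 3 0 21 78]
t=8: x=[0.1892 2.6036 1.5984 24.2846 75.9784] k=[2 4 0 22 76]
t=9: x=[2.0673 3.6013 1.7316 25.0455 74.2282] k=[5 0 0 21 78]
t=10: x=[4.5408 0.3242 1.3987 24.2846 75.9784] k=[9 0 3 26 73]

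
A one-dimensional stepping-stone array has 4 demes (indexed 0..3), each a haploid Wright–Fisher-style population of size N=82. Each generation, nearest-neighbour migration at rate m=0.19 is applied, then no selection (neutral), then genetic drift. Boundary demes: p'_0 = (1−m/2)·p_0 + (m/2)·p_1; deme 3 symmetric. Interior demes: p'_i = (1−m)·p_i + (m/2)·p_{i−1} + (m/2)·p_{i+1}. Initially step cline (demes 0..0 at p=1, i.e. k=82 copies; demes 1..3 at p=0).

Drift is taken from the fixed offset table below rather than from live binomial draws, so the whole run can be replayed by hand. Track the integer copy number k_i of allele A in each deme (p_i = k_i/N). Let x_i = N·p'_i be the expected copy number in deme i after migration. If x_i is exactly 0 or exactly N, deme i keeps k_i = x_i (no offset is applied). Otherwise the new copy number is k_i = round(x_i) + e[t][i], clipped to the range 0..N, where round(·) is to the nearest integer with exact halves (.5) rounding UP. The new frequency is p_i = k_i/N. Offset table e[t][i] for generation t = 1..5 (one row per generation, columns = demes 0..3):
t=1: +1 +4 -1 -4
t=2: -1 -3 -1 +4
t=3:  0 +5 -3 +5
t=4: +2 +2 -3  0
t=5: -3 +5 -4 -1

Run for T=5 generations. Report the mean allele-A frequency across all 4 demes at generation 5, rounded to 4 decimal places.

t=0: k=[82 0 0 0]
t=1: x=[74.2100 7.7900 0.0000 0.0000] k=[75 12 0 0]
t=2: x=[69.0150 16.8450 1.1400 0.0000] k=[68 14 0 0]
t=3: x=[62.8700 17.8000 1.3300 0.0000] k=[63 23 0 0]
t=4: x=[59.2000 24.6150 2.1850 0.0000] k=[61 27 0 0]
t=5: x=[57.7700 27.6650 2.5650 0.0000] k=[55 33 0 0]

0.2683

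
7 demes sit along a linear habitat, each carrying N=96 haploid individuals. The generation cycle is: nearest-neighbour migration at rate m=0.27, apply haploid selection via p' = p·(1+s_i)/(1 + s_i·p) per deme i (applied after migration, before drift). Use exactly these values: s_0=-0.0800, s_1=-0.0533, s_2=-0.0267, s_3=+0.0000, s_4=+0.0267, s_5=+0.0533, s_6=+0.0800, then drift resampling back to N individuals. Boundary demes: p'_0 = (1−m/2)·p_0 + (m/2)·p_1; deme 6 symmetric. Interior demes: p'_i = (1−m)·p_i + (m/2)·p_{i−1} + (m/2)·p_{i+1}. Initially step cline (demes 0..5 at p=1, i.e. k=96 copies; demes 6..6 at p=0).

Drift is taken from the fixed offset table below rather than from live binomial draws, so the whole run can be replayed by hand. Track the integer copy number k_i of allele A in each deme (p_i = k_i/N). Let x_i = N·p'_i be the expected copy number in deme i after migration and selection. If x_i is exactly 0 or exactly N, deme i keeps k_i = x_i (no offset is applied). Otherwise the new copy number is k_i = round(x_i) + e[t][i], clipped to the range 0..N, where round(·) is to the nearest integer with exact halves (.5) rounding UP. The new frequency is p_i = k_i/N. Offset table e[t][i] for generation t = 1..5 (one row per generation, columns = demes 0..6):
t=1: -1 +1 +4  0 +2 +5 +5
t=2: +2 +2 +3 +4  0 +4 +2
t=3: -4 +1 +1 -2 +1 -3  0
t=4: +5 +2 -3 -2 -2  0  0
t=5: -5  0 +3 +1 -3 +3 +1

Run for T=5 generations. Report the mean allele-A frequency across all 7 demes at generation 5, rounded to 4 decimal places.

0.8899

t=0: k=[96 96 96 96 96 96 0]
t=1: x=[96.0000 96.0000 96.0000 96.0000 96.0000 83.6112 13.8472] k=[96 96 96 96 96 89 19]
t=2: x=[96.0000 96.0000 96.0000 96.0000 95.0793 81.1583 30.0144] k=[96 96 96 96 95 85 32]
t=3: x=[96.0000 96.0000 96.0000 95.8650 93.8413 79.9028 40.9512] k=[96 96 96 94 95 77 41]
t=4: x=[96.0000 96.0000 95.7226 94.4050 92.5244 75.4220 47.7056] k=[96 96 93 92 91 75 48]
t=5: x=[96.0000 95.5723 93.1973 92.0000 89.1446 74.3968 53.4752] k=[96 96 96 93 86 77 54]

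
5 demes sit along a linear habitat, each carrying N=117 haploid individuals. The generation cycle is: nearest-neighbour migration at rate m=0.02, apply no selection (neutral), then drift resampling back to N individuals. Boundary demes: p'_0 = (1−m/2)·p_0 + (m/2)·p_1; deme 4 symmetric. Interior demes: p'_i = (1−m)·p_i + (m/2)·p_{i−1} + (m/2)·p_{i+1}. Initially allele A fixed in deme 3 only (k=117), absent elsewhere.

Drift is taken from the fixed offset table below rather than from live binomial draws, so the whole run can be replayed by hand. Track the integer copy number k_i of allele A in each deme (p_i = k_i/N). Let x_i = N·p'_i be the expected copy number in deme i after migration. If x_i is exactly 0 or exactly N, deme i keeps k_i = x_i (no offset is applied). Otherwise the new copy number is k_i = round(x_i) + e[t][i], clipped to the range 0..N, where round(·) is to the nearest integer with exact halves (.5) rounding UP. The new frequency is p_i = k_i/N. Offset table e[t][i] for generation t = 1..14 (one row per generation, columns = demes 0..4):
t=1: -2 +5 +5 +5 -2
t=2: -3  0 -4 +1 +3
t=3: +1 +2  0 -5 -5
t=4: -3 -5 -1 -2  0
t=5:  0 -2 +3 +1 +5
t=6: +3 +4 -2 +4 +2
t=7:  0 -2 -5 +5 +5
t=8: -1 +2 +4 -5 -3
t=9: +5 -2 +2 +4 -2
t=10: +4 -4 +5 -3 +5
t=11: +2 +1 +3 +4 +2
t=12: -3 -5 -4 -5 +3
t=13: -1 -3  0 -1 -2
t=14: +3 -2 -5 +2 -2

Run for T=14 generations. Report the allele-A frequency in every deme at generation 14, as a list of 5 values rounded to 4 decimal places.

[0.0855, 0.0000, 0.1282, 0.7949, 0.2051]

t=0: k=[0 0 0 117 0]
t=1: x=[0.0000 0.0000 1.1700 114.6600 1.1700] k=[0 0 6 117 0]
t=2: x=[0.0000 0.0600 7.0500 114.7200 1.1700] k=[0 0 3 116 4]
t=3: x=[0.0000 0.0300 4.1000 113.7500 5.1200] k=[0 2 4 109 0]
t=4: x=[0.0200 2.0000 5.0300 106.8600 1.0900] k=[0 0 4 105 1]
t=5: x=[0.0000 0.0400 4.9700 102.9500 2.0400] k=[0 0 8 104 7]
t=6: x=[0.0000 0.0800 8.8800 102.0700 7.9700] k=[0 4 7 106 10]
t=7: x=[0.0400 3.9900 7.9600 104.0500 10.9600] k=[0 2 3 109 16]
t=8: x=[0.0200 1.9900 4.0500 107.0100 16.9300] k=[0 4 8 102 14]
t=9: x=[0.0400 4.0000 8.9000 100.1800 14.8800] k=[5 2 11 104 13]
t=10: x=[4.9700 2.1200 11.8400 102.1600 13.9100] k=[9 0 17 99 19]
t=11: x=[8.9100 0.2600 17.6500 97.3800 19.8000] k=[11 1 21 101 22]
t=12: x=[10.9000 1.3000 21.6000 99.4100 22.7900] k=[8 0 18 94 26]
t=13: x=[7.9200 0.2600 18.5800 92.5600 26.6800] k=[7 0 19 92 25]
t=14: x=[6.9300 0.2600 19.5400 90.6000 25.6700] k=[10 0 15 93 24]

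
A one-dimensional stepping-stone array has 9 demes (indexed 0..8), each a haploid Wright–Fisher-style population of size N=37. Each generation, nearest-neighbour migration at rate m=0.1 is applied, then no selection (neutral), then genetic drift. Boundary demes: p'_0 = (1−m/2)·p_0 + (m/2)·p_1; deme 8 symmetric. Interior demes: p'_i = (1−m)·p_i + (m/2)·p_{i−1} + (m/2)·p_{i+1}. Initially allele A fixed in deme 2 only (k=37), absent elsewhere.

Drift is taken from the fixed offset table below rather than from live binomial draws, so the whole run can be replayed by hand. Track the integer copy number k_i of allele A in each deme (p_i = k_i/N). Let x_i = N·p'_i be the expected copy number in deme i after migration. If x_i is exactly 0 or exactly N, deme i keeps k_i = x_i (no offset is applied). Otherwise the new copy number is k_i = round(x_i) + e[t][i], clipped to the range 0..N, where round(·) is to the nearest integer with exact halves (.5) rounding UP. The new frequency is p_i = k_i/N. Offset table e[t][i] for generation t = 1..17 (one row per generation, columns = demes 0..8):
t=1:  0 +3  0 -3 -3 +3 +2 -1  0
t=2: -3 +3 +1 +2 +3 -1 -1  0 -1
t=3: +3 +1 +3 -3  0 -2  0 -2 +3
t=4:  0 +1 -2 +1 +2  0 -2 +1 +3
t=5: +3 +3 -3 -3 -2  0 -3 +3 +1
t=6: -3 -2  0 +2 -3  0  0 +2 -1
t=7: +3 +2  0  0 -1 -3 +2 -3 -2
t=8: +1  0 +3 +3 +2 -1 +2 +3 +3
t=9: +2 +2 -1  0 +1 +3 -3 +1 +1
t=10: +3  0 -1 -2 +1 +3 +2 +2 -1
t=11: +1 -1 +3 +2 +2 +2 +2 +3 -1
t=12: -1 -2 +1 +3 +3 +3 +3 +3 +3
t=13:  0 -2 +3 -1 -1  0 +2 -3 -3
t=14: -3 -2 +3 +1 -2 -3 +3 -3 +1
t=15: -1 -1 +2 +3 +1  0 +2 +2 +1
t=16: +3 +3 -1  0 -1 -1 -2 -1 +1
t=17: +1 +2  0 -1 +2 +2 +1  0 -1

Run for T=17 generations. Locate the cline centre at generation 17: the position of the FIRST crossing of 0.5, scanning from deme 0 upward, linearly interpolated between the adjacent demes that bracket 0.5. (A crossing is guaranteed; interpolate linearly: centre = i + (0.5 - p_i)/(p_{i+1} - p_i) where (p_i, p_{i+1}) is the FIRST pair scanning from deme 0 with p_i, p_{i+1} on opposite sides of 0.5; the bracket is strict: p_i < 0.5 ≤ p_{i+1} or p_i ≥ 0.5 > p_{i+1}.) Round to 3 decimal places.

1.125

t=0: k=[0 0 37 0 0 0 0 0 0]
t=1: x=[0.0000 1.8500 33.3000 1.8500 0.0000 0.0000 0.0000 0.0000 0.0000] k=[0 5 33 0 0 0 0 0 0]
t=2: x=[0.2500 6.1500 29.9500 1.6500 0.0000 0.0000 0.0000 0.0000 0.0000] k=[0 9 31 4 0 0 0 0 0]
t=3: x=[0.4500 9.6500 28.5500 5.1500 0.2000 0.0000 0.0000 0.0000 0.0000] k=[3 11 32 2 0 0 0 0 0]
t=4: x=[3.4000 11.6500 29.4500 3.4000 0.1000 0.0000 0.0000 0.0000 0.0000] k=[3 13 27 4 2 0 0 0 0]
t=5: x=[3.5000 13.2000 25.1500 5.0500 2.0000 0.1000 0.0000 0.0000 0.0000] k=[7 16 22 2 0 0 0 0 0]
t=6: x=[7.4500 15.8500 20.7000 2.9000 0.1000 0.0000 0.0000 0.0000 0.0000] k=[4 14 21 5 0 0 0 0 0]
t=7: x=[4.5000 13.8500 19.8500 5.5500 0.2500 0.0000 0.0000 0.0000 0.0000] k=[8 16 20 6 0 0 0 0 0]
t=8: x=[8.4000 15.8000 19.1000 6.4000 0.3000 0.0000 0.0000 0.0000 0.0000] k=[9 16 22 9 2 0 0 0 0]
t=9: x=[9.3500 15.9500 21.0500 9.3000 2.2500 0.1000 0.0000 0.0000 0.0000] k=[11 18 20 9 3 3 0 0 0]
t=10: x=[11.3500 17.7500 19.3500 9.2500 3.3000 2.8500 0.1500 0.0000 0.0000] k=[14 18 18 7 4 6 2 0 0]
t=11: x=[14.2000 17.8000 17.4500 7.4000 4.2500 5.7000 2.1000 0.1000 0.0000] k=[15 17 20 9 6 8 4 3 0]
t=12: x=[15.1000 17.0500 19.3000 9.4000 6.2500 7.7000 4.1500 2.9000 0.1500] k=[14 15 20 12 9 11 7 6 3]
t=13: x=[14.0500 15.2000 19.3500 12.2500 9.2500 10.7000 7.1500 5.9000 3.1500] k=[14 13 22 11 8 11 9 3 0]
t=14: x=[13.9500 13.5000 21.0000 11.4000 8.3000 10.7500 8.8000 3.1500 0.1500] k=[11 12 24 12 6 8 12 0 1]
t=15: x=[11.0500 12.5500 22.8000 12.3000 6.4000 8.1000 11.2000 0.6500 0.9500] k=[10 12 25 15 7 8 13 3 2]
t=16: x=[10.1000 12.5500 23.8500 15.1000 7.4500 8.2000 12.2500 3.4500 2.0500] k=[13 16 23 15 6 7 10 2 3]
t=17: x=[13.1500 16.2000 22.2500 14.9500 6.5000 7.1000 9.4500 2.4500 2.9500] k=[14 18 22 14 9 9 10 2 2]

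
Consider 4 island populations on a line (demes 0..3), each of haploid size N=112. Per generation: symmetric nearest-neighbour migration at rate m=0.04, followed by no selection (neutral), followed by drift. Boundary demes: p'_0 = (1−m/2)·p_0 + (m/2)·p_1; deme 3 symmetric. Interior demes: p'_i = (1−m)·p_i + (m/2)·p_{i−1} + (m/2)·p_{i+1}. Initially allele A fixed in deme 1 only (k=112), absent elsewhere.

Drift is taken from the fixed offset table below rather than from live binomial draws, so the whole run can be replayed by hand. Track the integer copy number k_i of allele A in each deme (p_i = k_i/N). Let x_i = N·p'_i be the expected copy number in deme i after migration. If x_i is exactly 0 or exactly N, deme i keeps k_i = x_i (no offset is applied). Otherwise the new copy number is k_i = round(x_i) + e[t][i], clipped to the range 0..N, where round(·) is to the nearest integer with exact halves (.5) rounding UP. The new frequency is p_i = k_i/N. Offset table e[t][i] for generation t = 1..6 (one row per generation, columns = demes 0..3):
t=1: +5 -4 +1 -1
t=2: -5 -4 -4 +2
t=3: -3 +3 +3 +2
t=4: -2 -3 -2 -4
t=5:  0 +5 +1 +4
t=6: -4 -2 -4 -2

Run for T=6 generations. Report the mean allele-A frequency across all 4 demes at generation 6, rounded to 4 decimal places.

t=0: k=[0 112 0 0]
t=1: x=[2.2400 107.5200 2.2400 0.0000] k=[7 104 3 0]
t=2: x=[8.9400 100.0400 4.9600 0.0600] k=[4 96 1 2]
t=3: x=[5.8400 92.2600 2.9200 1.9800] k=[3 95 6 4]
t=4: x=[4.8400 91.3800 7.7400 4.0400] k=[3 88 6 0]
t=5: x=[4.7000 84.6600 7.5200 0.1200] k=[5 90 9 4]
t=6: x=[6.7000 86.6800 10.5200 4.1000] k=[3 85 7 2]

0.2165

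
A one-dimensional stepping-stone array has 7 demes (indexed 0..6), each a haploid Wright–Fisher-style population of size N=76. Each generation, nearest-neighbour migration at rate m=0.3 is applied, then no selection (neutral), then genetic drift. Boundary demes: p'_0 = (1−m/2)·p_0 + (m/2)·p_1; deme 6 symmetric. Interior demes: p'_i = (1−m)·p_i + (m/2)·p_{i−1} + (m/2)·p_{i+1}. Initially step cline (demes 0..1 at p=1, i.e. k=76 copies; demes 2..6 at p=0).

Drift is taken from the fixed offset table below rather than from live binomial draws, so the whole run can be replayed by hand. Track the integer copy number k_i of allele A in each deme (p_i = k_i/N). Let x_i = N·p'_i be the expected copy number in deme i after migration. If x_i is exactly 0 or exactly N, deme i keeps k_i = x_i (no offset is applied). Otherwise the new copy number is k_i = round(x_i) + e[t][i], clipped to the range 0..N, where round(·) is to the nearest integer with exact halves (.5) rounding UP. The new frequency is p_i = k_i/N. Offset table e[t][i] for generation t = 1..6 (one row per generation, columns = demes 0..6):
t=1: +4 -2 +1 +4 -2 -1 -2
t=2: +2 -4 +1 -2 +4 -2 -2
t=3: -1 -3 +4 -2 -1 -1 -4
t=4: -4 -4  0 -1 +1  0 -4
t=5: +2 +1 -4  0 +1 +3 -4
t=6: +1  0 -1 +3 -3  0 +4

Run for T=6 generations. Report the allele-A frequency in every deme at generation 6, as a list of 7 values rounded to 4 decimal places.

t=0: k=[76 76 0 0 0 0 0]
t=1: x=[76.0000 64.6000 11.4000 0.0000 0.0000 0.0000 0.0000] k=[76 63 12 0 0 0 0]
t=2: x=[74.0500 57.3000 17.8500 1.8000 0.0000 0.0000 0.0000] k=[76 53 19 0 0 0 0]
t=3: x=[72.5500 51.3500 21.2500 2.8500 0.0000 0.0000 0.0000] k=[72 48 25 1 0 0 0]
t=4: x=[68.4000 48.1500 24.8500 4.4500 0.1500 0.0000 0.0000] k=[64 44 25 3 1 0 0]
t=5: x=[61.0000 44.1500 24.5500 6.0000 1.1500 0.1500 0.0000] k=[63 45 21 6 2 3 0]
t=6: x=[60.3000 44.1000 22.3500 7.6500 2.7500 2.4000 0.4500] k=[61 44 21 11 0 2 4]

[0.8026, 0.5789, 0.2763, 0.1447, 0.0000, 0.0263, 0.0526]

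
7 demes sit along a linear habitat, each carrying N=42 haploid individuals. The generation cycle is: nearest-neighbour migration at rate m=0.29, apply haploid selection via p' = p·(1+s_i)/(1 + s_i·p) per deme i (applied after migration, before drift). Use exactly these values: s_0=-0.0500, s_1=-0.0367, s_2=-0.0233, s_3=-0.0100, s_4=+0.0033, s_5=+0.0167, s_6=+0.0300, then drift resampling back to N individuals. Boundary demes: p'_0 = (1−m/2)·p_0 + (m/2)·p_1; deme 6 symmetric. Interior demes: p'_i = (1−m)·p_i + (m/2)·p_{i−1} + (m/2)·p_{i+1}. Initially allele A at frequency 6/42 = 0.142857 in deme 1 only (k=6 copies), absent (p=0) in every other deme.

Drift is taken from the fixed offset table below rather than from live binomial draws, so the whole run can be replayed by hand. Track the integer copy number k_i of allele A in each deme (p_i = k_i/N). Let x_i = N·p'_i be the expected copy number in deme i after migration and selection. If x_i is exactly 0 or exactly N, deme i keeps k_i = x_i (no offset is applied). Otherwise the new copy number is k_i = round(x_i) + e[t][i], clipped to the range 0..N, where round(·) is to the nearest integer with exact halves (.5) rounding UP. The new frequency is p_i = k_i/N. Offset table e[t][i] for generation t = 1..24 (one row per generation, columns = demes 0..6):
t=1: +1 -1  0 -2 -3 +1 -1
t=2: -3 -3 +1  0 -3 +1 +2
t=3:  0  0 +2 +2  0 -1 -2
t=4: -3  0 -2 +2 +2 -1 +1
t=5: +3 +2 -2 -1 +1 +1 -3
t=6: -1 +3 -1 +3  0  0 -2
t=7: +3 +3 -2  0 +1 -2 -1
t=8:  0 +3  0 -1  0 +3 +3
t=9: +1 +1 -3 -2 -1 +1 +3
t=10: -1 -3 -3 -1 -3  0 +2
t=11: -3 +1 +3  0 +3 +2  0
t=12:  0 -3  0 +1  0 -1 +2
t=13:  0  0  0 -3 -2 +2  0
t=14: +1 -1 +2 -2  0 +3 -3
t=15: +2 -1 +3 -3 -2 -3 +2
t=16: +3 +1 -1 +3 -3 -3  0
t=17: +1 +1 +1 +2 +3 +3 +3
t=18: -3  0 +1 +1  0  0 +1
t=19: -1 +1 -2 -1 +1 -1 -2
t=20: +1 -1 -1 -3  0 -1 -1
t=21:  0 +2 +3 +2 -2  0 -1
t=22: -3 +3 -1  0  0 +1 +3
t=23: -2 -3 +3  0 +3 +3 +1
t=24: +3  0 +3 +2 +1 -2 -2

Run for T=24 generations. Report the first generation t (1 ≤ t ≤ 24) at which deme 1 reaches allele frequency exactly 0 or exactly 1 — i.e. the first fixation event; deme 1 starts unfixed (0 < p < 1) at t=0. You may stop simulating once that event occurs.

t=0: k=[0 6 0 0 0 0 0]
t=1: x=[0.8274 4.1190 0.8501 0.0000 0.0000 0.0000 0.0000] k=[2 3 1 0 0 0 0]
t=2: x=[2.0430 2.4764 1.1190 0.1436 0.0000 0.0000 0.0000] k=[0 0 2 0 0 0 0]

2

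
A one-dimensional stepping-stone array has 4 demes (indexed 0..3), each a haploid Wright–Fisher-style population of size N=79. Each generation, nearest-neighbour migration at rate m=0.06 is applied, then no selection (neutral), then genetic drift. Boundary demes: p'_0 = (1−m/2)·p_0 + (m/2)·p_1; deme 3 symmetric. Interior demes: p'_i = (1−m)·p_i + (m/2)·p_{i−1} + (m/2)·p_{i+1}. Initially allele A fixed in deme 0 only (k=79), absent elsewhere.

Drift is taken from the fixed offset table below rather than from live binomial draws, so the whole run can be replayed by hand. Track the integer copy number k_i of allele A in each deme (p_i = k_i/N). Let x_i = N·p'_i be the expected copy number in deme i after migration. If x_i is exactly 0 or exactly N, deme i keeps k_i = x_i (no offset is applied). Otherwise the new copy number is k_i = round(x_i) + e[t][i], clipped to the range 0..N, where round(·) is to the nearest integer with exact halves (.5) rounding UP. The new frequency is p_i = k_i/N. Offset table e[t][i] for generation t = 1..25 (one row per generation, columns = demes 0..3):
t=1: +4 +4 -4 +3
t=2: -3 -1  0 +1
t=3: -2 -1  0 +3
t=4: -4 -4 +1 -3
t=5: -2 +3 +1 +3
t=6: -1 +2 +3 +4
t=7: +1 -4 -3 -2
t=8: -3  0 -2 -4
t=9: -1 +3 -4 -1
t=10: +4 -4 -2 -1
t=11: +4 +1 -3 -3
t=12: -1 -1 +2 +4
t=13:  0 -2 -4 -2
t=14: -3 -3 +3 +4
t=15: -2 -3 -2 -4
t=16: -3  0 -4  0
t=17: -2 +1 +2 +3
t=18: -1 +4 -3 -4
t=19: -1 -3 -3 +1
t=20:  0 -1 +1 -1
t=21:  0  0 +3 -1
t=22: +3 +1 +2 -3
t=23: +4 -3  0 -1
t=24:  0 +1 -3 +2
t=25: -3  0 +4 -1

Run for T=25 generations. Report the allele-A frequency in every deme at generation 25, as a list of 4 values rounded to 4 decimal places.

[0.4430, 0.1772, 0.0886, 0.0127]

t=0: k=[79 0 0 0]
t=1: x=[76.6300 2.3700 0.0000 0.0000] k=[79 6 0 0]
t=2: x=[76.8100 8.0100 0.1800 0.0000] k=[74 7 0 0]
t=3: x=[71.9900 8.8000 0.2100 0.0000] k=[70 8 0 0]
t=4: x=[68.1400 9.6200 0.2400 0.0000] k=[64 6 1 0]
t=5: x=[62.2600 7.5900 1.1200 0.0300] k=[60 11 2 3]
t=6: x=[58.5300 12.2000 2.3000 2.9700] k=[58 14 5 7]
t=7: x=[56.6800 15.0500 5.3300 6.9400] k=[58 11 2 5]
t=8: x=[56.5900 12.1400 2.3600 4.9100] k=[54 12 0 1]
t=9: x=[52.7400 12.9000 0.3900 0.9700] k=[52 16 0 0]
t=10: x=[50.9200 16.6000 0.4800 0.0000] k=[55 13 0 0]
t=11: x=[53.7400 13.8700 0.3900 0.0000] k=[58 15 0 0]
t=12: x=[56.7100 15.8400 0.4500 0.0000] k=[56 15 2 0]
t=13: x=[54.7700 15.8400 2.3300 0.0600] k=[55 14 0 0]
t=14: x=[53.7700 14.8100 0.4200 0.0000] k=[51 12 3 0]
t=15: x=[49.8300 12.9000 3.1800 0.0900] k=[48 10 1 0]
t=16: x=[46.8600 10.8700 1.2400 0.0300] k=[44 11 0 0]
t=17: x=[43.0100 11.6600 0.3300 0.0000] k=[41 13 2 0]
t=18: x=[40.1600 13.5100 2.2700 0.0600] k=[39 18 0 0]
t=19: x=[38.3700 18.0900 0.5400 0.0000] k=[37 15 0 0]
t=20: x=[36.3400 15.2100 0.4500 0.0000] k=[36 14 1 0]
t=21: x=[35.3400 14.2700 1.3600 0.0300] k=[35 14 4 0]
t=22: x=[34.3700 14.3300 4.1800 0.1200] k=[37 15 6 0]
t=23: x=[36.3400 15.3900 6.0900 0.1800] k=[40 12 6 0]
t=24: x=[39.1600 12.6600 6.0000 0.1800] k=[39 14 3 2]
t=25: x=[38.2500 14.4200 3.3000 2.0300] k=[35 14 7 1]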